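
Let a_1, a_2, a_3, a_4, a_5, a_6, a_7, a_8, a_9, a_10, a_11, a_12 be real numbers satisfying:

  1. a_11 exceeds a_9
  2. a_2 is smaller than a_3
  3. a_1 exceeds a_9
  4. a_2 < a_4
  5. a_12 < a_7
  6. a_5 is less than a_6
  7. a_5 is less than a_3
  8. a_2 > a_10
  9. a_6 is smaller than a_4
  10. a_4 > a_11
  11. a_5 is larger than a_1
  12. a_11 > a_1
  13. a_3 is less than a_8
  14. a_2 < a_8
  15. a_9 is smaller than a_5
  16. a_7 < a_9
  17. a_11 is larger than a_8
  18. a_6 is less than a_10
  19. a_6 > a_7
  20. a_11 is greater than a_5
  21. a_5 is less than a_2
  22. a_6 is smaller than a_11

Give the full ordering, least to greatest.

a_12 < a_7 < a_9 < a_1 < a_5 < a_6 < a_10 < a_2 < a_3 < a_8 < a_11 < a_4

Each adjacent pair is fixed by a given relation: a_12 < a_7; a_7 < a_9; a_9 < a_1; a_1 < a_5; a_5 < a_6; a_6 < a_10; a_10 < a_2; a_2 < a_3; a_3 < a_8; a_8 < a_11; a_11 < a_4. Chaining them end to end gives the full order.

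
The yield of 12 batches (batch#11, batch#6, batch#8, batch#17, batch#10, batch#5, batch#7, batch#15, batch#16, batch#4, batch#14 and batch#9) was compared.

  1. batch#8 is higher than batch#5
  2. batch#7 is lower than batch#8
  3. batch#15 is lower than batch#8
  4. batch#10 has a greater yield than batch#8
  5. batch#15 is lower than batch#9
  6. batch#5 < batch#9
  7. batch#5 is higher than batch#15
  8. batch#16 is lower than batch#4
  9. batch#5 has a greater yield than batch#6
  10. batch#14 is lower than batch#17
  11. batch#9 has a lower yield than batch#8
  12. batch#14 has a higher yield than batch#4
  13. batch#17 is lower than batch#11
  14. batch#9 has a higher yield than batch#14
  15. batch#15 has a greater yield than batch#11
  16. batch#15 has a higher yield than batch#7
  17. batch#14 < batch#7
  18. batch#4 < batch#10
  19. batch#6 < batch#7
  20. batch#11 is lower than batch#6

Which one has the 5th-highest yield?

Piecing the relations together gives one ordering: batch#16 < batch#4 < batch#14 < batch#17 < batch#11 < batch#6 < batch#7 < batch#15 < batch#5 < batch#9 < batch#8 < batch#10.
Counting 5 from the largest end gives batch#15.

batch#15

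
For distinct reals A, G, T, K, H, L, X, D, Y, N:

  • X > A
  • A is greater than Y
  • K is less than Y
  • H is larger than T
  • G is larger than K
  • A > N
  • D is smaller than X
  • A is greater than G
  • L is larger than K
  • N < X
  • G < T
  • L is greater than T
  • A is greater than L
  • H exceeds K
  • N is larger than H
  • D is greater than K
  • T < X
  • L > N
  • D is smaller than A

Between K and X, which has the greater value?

X

K < G and G < T give K < T.
With T < H: K < G < T < H.
Then H < N extends the chain to N.
Then N < A extends the chain to A.
Then A < X extends the chain to X.
So K < X; X is the larger of the two.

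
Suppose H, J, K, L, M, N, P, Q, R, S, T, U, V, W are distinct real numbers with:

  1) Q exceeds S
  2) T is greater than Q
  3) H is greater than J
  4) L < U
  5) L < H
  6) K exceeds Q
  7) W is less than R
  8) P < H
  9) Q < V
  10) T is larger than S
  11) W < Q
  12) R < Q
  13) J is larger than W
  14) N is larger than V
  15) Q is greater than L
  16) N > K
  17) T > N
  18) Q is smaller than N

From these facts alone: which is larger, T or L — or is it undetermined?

L < Q and Q < V give L < V.
With V < N: L < Q < V < N.
With N < T: L < Q < V < N < T.
So T is larger.

T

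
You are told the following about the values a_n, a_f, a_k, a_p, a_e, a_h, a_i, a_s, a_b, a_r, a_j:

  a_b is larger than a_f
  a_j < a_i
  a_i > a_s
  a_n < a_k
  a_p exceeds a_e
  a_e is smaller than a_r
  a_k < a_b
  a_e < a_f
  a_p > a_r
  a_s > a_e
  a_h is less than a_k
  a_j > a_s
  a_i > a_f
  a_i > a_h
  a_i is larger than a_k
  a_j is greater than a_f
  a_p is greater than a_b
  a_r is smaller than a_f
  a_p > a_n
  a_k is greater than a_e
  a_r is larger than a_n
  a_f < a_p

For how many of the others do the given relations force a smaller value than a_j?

5

From a_j the given relations immediately reach a_f, a_s.
From those, a_e, a_r — 4 in total.
From those, a_n — 5 in total.
Nothing else is reachable below a_j; 5 in all.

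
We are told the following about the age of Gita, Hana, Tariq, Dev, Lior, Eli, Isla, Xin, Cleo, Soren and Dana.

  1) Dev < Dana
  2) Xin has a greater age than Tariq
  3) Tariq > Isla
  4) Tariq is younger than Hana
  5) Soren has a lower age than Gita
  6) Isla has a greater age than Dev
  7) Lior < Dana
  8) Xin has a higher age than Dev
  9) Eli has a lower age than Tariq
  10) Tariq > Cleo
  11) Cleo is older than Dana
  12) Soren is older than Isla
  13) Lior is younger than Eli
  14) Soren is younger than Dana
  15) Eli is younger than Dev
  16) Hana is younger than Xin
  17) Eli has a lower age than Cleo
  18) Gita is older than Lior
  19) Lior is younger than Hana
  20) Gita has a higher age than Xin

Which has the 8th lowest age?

Tariq

The consecutive relations fix a unique order: Lior < Eli < Dev < Isla < Soren < Dana < Cleo < Tariq < Hana < Xin < Gita.
Counting 8 from the smallest end gives Tariq.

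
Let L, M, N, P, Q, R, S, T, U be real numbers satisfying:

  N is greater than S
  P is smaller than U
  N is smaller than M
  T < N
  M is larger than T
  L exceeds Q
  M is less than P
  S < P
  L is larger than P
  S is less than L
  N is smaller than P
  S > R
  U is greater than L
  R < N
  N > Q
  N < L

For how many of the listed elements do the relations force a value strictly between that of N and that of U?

3

Chaining upward from N reaches: M, P, L.
Chaining downward from U reaches: R, S, Q, T, M, P, L.
Strictly between N and U are those in both lists: M, P, L — 3 elements.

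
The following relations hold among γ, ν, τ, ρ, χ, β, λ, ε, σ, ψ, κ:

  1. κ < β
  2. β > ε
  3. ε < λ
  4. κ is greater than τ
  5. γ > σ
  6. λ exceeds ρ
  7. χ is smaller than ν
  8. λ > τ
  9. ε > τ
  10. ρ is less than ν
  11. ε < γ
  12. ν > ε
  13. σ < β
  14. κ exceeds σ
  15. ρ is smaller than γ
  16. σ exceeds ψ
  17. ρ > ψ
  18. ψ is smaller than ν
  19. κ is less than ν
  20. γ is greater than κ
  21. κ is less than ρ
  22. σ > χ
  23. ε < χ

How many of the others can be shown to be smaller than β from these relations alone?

From β the given relations immediately reach ε, σ, κ.
From those, τ, χ, ψ — 6 in total.
No other element is forced below β by the given relations, so the count is 6.

6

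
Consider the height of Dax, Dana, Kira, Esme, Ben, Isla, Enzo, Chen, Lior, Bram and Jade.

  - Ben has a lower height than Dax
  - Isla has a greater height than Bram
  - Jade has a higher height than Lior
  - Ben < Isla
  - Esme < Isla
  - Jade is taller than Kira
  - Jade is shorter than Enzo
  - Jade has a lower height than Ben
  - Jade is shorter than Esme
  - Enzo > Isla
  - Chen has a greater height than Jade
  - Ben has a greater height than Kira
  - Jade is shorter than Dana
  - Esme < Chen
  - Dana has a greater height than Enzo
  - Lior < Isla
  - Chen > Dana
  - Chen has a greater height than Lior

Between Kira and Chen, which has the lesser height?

Kira < Ben and Ben < Isla give Kira < Isla.
Then Isla < Enzo extends the chain to Enzo.
Then Enzo < Dana extends the chain to Dana.
Then Dana < Chen extends the chain to Chen.
So Kira < Chen; Kira is the shorter of the two.

Kira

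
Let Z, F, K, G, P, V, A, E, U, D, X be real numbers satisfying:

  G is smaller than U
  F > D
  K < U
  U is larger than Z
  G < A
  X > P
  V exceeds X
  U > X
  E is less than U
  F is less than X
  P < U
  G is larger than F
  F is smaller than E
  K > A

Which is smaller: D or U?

Chaining the given relations: D < F < G < A < K < U.
So D < U; D is the smaller of the two.

D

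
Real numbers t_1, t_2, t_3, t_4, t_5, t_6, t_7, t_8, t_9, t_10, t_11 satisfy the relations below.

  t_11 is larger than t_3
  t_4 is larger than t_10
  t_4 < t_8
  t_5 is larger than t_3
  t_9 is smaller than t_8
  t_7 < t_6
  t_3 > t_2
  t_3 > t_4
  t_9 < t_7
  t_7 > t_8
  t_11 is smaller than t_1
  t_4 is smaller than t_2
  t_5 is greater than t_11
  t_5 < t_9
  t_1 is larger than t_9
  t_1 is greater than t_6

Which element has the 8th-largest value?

Chaining the given pairs: t_10 < t_4 < t_2 < t_3 < t_11 < t_5 < t_9 < t_8 < t_7 < t_6 < t_1.
The 8th largest is t_3.

t_3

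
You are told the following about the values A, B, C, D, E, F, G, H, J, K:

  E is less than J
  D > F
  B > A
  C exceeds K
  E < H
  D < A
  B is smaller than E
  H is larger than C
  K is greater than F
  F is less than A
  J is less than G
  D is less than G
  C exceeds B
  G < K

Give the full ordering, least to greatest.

F < D < A < B < E < J < G < K < C < H

Each adjacent pair is fixed by a given relation: F < D; D < A; A < B; B < E; E < J; J < G; G < K; K < C; C < H. Chaining them end to end gives the full order.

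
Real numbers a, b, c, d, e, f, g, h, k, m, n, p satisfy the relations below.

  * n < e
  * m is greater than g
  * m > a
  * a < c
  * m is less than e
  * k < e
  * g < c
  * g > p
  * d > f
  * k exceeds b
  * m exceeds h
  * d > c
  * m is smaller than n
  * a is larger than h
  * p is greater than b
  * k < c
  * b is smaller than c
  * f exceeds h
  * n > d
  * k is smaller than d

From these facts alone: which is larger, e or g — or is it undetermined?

Following the relations from g: g < c < d < n < e.
So e is larger.

e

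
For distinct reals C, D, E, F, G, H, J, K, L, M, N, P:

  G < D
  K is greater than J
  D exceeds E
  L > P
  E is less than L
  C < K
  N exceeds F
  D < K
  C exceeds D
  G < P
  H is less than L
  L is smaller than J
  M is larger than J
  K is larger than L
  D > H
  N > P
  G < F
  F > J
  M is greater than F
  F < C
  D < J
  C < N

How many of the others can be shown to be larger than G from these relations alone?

9

Directly above G: P, D, F.
One step further: L, J, M, C, K, N (9 so far).
Nothing else is reachable above G; 9 in all.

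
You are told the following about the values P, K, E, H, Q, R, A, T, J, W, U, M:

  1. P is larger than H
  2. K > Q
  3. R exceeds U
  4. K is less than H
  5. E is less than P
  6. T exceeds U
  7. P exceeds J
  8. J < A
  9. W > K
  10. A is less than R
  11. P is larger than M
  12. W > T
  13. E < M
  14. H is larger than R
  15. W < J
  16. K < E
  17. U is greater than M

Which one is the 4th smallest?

M

Chaining the given pairs: Q < K < E < M < U < T < W < J < A < R < H < P.
The 4th smallest is M.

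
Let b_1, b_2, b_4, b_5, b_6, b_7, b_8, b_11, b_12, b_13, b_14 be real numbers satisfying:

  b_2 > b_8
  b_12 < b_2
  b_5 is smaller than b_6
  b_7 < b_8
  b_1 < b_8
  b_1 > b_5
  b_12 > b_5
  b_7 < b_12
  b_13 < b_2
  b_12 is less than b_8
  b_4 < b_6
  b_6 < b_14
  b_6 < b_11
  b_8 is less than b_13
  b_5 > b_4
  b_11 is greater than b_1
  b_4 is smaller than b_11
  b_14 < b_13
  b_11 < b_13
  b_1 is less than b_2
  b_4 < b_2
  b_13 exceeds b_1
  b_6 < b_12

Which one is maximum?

b_2

b_4 is not greatest since b_4 < b_11; b_5 is not greatest since b_5 < b_6; b_1 is not greatest since b_1 < b_11; b_6 is not greatest since b_6 < b_12; b_7 is not greatest since b_7 < b_8; b_11 is not greatest since b_11 < b_13; b_14 is not greatest since b_14 < b_13; b_12 is not greatest since b_12 < b_2; b_8 is not greatest since b_8 < b_13; b_13 is not greatest since b_13 < b_2.
Only b_2 has nothing above it, so b_2 is the maximum.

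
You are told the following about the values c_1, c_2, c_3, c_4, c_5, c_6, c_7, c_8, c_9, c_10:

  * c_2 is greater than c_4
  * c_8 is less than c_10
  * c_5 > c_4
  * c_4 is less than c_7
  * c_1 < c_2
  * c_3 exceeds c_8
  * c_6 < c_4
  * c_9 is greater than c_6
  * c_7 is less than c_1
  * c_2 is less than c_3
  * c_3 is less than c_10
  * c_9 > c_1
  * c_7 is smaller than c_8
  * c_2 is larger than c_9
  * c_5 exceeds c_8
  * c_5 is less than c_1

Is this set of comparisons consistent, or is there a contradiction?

The single ordering c_6 < c_4 < c_7 < c_8 < c_5 < c_1 < c_9 < c_2 < c_3 < c_10 satisfies every listed relation, so no contradiction arises.

consistent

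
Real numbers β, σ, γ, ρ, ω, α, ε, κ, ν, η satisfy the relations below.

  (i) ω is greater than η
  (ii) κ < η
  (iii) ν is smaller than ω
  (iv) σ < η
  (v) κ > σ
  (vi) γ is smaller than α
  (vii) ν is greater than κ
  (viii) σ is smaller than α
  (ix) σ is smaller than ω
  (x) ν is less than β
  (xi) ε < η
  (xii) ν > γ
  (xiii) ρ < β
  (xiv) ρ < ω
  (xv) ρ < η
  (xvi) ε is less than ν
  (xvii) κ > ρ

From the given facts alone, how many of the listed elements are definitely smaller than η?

From η the given relations immediately reach σ, ε, ρ, κ.
Nothing else is reachable below η; 4 in all.

4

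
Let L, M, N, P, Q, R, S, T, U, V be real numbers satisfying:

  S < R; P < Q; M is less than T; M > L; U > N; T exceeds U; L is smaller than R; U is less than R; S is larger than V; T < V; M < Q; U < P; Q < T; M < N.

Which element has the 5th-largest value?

Q

The consecutive relations fix a unique order: L < M < N < U < P < Q < T < V < S < R.
The 5th largest is Q.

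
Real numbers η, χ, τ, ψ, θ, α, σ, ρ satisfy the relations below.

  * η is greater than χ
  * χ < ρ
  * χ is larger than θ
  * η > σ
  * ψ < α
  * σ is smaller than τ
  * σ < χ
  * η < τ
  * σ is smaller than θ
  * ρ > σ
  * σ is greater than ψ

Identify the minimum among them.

Chaining upward from ψ: directly above it, σ, α; then θ, χ, η, τ, ρ.
That covers every other element, and nothing is given below ψ, so ψ is the minimum.

ψ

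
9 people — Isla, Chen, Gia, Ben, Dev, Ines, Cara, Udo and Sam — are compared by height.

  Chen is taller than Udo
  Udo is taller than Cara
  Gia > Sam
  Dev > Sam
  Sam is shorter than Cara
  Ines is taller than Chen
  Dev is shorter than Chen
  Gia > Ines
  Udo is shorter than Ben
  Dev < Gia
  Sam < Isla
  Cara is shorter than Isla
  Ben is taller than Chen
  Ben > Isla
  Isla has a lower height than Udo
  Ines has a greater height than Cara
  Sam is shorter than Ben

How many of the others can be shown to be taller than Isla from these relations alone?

From Isla the given relations immediately reach Udo, Ben.
From those, Chen — 3 in total.
From those, Ines — 4 in total.
From those, Gia — 5 in total.
Nothing else is reachable above Isla; 5 in all.

5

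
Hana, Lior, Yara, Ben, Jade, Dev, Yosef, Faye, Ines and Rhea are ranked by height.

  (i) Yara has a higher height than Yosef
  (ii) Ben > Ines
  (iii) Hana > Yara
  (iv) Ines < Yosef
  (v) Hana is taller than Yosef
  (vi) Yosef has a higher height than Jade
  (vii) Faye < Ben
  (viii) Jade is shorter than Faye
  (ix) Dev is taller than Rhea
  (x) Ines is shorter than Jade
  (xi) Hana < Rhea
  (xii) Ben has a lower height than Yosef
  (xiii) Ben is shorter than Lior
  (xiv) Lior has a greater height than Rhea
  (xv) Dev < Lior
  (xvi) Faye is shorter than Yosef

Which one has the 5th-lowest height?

The consecutive relations fix a unique order: Ines < Jade < Faye < Ben < Yosef < Yara < Hana < Rhea < Dev < Lior.
Counting 5 from the smallest end gives Yosef.

Yosef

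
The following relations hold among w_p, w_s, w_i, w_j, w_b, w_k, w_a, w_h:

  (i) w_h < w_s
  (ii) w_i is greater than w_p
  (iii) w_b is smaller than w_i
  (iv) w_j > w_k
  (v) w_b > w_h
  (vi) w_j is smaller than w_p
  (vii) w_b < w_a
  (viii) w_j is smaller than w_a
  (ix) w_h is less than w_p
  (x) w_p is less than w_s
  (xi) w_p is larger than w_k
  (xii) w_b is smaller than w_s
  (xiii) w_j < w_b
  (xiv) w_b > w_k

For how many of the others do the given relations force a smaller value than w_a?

From w_a the given relations immediately reach w_j, w_b.
From those, w_k, w_h — 4 in total.
No other element is forced below w_a by the given relations, so the count is 4.

4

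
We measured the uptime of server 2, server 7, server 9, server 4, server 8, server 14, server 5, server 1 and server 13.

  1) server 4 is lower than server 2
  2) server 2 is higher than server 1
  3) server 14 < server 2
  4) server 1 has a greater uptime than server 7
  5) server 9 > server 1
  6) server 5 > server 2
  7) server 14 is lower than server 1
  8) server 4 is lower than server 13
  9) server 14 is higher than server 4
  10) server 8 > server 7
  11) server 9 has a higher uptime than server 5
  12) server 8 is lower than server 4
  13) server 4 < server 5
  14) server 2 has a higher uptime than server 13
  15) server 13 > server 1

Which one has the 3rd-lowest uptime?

Chaining the given pairs: server 7 < server 8 < server 4 < server 14 < server 1 < server 13 < server 2 < server 5 < server 9.
Counting 3 from the smallest end gives server 4.

server 4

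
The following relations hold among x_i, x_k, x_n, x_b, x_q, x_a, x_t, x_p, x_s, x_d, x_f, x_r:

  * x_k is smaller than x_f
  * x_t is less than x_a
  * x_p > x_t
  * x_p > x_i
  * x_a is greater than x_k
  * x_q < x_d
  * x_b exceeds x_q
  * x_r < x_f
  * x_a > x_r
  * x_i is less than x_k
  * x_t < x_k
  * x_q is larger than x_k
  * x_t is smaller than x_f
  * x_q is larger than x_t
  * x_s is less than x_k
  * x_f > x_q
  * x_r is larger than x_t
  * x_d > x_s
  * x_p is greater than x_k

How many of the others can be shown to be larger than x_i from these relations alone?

The elements the relations force above x_i are x_k, x_q, x_f, x_a, x_d, x_b, x_p — no chain reaches any other.
That is 7.

7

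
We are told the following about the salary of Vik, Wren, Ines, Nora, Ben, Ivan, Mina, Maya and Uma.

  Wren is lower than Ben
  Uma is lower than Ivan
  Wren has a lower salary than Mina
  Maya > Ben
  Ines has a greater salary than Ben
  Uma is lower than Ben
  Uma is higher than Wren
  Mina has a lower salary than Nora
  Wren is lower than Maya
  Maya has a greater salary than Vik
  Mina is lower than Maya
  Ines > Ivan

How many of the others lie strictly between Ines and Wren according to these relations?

The relations place Wren below Ines. An element lies strictly between them when it is forced above Wren and also forced below Ines.
Above Wren: {Uma, Ivan, Ben, Mina, Nora, Maya}. Below Ines: {Uma, Ivan, Ben}.
Intersection: {Uma, Ivan, Ben} — 3.

3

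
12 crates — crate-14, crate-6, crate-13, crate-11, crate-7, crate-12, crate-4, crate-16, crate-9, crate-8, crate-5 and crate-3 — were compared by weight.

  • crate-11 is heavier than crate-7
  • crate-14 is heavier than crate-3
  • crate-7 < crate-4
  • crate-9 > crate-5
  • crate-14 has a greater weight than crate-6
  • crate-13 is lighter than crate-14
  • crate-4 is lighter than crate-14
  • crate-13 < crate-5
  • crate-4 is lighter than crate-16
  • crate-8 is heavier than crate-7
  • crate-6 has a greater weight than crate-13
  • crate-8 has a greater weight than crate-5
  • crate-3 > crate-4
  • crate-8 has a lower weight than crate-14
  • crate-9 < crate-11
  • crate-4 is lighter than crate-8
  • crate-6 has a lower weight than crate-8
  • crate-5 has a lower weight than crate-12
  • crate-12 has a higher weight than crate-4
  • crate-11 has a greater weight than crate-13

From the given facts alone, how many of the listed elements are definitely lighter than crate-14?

7

Directly below crate-14: crate-13, crate-4, crate-6, crate-8, crate-3.
One step further: crate-5, crate-7 (7 so far).
Nothing else is reachable below crate-14; 7 in all.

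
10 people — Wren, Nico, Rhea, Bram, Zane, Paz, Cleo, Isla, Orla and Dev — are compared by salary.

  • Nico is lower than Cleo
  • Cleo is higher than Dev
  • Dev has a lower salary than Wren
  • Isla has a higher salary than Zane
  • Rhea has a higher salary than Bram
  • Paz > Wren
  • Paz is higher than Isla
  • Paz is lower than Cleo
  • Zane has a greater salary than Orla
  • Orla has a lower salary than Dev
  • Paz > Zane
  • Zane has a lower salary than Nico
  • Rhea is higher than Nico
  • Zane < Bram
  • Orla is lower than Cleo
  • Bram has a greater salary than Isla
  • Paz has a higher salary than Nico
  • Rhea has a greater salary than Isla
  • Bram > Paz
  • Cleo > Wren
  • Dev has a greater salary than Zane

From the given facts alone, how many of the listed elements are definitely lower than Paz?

6

From Paz the given relations immediately reach Zane, Nico, Wren, Isla.
From those, Orla, Dev — 6 in total.
No other element is forced below Paz by the given relations, so the count is 6.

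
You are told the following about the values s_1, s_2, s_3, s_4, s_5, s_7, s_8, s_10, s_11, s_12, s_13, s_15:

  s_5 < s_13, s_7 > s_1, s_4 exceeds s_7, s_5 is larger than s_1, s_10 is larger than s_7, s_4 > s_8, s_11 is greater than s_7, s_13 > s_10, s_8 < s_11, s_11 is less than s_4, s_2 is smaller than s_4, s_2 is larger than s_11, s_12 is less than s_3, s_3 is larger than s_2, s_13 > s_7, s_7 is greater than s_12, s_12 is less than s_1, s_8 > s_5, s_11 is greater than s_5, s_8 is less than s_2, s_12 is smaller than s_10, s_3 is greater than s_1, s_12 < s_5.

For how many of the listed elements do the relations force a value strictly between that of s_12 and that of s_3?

6

Chaining upward from s_12 reaches: s_1, s_5, s_7, s_8, s_11, s_2, s_10, s_13, s_4.
Chaining downward from s_3 reaches: s_1, s_5, s_7, s_8, s_11, s_2.
Strictly between s_12 and s_3 are those in both lists: s_1, s_5, s_7, s_8, s_11, s_2 — 6 elements.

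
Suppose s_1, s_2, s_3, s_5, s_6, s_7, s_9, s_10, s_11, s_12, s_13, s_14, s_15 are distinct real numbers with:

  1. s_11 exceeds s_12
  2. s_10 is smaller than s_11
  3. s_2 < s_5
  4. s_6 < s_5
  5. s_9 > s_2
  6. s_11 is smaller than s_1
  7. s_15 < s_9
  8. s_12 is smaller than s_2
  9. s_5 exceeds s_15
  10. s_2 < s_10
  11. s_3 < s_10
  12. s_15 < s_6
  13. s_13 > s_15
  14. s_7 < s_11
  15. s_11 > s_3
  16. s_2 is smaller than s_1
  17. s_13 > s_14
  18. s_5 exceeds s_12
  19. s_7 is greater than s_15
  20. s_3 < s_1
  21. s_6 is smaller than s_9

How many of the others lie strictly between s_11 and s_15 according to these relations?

Chaining upward from s_15 reaches: s_7, s_6, s_13, s_5, s_1, s_9.
Chaining downward from s_11 reaches: s_7, s_12, s_3, s_2, s_10.
Strictly between s_15 and s_11 are those in both lists: s_7 — 1 element.

1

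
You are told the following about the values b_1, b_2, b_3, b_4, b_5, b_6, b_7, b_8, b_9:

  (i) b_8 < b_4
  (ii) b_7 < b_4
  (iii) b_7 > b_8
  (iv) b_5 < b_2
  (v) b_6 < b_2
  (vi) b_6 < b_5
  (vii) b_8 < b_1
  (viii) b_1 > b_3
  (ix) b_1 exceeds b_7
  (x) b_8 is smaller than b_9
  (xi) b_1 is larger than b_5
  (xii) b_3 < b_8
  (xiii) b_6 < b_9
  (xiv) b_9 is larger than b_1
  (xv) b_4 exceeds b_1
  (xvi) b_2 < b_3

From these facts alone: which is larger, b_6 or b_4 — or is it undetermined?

b_4

b_6 < b_5 and b_5 < b_2 give b_6 < b_2.
With b_2 < b_3: b_6 < b_5 < b_2 < b_3.
With b_3 < b_8: b_6 < b_5 < b_2 < b_3 < b_8.
Then b_8 < b_7 extends the chain to b_7.
Then b_7 < b_1 extends the chain to b_1.
With b_1 < b_4: b_6 < b_5 < b_2 < b_3 < b_8 < b_7 < b_1 < b_4.
So b_4 is larger.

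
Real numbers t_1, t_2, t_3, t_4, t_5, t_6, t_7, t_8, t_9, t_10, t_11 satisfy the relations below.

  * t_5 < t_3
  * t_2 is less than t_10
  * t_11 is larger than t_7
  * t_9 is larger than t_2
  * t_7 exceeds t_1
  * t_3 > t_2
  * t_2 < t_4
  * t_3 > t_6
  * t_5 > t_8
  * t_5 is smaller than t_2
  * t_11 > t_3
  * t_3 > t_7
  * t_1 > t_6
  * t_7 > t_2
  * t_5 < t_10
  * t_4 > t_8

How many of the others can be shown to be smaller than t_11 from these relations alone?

7

Directly below t_11: t_7, t_3.
One step further: t_5, t_6, t_1, t_2 (6 so far).
One step further: t_8 (7 so far).
No other element is forced below t_11 by the given relations, so the count is 7.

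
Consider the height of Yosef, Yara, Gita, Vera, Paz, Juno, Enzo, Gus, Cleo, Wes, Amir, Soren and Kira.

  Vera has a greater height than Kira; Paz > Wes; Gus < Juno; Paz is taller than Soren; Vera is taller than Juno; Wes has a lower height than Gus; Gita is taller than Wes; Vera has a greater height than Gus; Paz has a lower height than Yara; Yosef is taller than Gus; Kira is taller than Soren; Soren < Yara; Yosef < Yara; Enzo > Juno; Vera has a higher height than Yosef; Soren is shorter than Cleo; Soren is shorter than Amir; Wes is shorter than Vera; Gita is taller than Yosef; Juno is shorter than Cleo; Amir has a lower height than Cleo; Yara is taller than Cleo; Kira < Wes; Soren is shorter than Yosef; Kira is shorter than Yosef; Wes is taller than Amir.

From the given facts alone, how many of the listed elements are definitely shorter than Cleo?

The elements the relations force below Cleo are Soren, Amir, Kira, Wes, Gus, Juno — no chain reaches any other.
That is 6.

6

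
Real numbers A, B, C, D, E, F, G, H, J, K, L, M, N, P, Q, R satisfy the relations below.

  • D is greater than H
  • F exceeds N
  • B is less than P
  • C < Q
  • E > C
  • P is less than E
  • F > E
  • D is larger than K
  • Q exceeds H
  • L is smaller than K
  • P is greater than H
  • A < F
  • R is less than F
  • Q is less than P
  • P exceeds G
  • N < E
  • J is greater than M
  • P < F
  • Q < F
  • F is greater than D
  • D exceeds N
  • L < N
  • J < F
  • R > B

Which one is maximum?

Chaining downward from F: directly below it, N, J, Q, R, P, A, D, E; then L, H, K, G, M, C, B.
That covers every other element, and nothing is given above F, so F is the maximum.

F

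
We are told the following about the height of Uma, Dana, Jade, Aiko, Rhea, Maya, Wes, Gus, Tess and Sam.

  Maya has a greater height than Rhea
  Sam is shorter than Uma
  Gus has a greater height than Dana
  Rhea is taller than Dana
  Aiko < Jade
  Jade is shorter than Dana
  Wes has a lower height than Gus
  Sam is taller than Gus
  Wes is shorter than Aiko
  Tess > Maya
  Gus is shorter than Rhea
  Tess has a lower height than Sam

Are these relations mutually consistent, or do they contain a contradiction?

The single ordering Wes < Aiko < Jade < Dana < Gus < Rhea < Maya < Tess < Sam < Uma satisfies every listed relation, so no contradiction arises.

consistent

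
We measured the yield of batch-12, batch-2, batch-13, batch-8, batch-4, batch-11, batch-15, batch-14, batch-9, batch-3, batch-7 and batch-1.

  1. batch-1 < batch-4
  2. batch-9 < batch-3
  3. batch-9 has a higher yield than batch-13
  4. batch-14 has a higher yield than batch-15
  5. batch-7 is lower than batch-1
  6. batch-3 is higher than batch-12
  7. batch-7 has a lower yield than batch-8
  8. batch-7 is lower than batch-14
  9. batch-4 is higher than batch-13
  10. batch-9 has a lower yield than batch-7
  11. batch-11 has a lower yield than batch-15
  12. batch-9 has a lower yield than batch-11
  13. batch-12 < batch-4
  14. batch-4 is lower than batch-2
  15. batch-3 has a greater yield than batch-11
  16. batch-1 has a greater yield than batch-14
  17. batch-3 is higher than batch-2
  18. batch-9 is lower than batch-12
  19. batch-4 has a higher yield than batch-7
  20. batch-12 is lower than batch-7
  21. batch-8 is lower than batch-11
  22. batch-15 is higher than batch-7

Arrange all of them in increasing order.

batch-13 < batch-9 < batch-12 < batch-7 < batch-8 < batch-11 < batch-15 < batch-14 < batch-1 < batch-4 < batch-2 < batch-3

Nothing is placed below batch-13, so it is least; from there batch-13 < batch-9; batch-9 < batch-12; batch-12 < batch-7; batch-7 < batch-8; batch-8 < batch-11; batch-11 < batch-15; batch-15 < batch-14; batch-14 < batch-1; batch-1 < batch-4; batch-4 < batch-2; batch-2 < batch-3, each given directly.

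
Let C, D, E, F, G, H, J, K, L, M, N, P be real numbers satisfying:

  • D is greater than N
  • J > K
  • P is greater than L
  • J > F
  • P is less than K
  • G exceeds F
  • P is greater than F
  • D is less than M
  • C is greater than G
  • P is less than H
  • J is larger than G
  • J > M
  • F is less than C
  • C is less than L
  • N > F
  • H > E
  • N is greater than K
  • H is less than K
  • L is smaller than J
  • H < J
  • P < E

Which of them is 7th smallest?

The consecutive relations fix a unique order: F < G < C < L < P < E < H < K < N < D < M < J.
The 7th smallest is H.

H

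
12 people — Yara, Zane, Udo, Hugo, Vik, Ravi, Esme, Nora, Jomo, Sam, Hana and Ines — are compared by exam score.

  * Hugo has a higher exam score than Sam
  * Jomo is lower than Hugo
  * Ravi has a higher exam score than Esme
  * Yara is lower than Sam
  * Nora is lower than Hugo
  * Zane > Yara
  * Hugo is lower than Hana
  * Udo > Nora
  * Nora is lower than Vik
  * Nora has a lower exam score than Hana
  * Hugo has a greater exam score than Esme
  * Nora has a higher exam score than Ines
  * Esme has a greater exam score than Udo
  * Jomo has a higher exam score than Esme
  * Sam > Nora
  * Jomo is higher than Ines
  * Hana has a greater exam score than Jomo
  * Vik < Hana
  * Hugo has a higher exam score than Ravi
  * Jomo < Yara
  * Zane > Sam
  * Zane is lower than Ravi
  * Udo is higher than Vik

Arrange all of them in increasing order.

The consecutive links are each given: Ines < Nora; Nora < Vik; Vik < Udo; Udo < Esme; Esme < Jomo; Jomo < Yara; Yara < Sam; Sam < Zane; Zane < Ravi; Ravi < Hugo; Hugo < Hana.

Ines < Nora < Vik < Udo < Esme < Jomo < Yara < Sam < Zane < Ravi < Hugo < Hana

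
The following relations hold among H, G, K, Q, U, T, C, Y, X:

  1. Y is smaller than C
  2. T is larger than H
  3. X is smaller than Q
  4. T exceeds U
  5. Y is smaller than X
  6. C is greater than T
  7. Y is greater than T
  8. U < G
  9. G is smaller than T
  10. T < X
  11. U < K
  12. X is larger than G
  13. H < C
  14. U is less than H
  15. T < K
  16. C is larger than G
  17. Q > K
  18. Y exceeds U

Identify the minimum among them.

Chaining upward from U: directly above it, H, G, T, Y, K; then X, C, Q.
That covers every other element, and nothing is given below U, so U is the minimum.

U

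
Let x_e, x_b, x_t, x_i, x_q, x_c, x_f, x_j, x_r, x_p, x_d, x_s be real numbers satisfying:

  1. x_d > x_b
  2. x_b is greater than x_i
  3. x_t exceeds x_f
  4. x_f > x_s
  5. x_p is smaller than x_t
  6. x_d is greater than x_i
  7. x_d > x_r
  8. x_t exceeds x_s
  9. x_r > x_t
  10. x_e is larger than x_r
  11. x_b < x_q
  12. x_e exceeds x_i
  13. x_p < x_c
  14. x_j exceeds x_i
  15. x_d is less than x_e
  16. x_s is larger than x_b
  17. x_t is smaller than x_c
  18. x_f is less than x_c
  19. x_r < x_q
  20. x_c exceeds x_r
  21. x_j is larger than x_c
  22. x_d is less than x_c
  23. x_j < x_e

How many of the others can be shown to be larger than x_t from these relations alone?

6

The elements the relations force above x_t are x_r, x_d, x_c, x_j, x_q, x_e — no chain reaches any other.
That is 6.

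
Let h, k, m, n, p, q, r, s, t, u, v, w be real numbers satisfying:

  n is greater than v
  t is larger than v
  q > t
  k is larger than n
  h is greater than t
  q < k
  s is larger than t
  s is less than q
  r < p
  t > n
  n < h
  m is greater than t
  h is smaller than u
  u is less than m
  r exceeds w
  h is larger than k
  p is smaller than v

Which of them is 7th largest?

t

Piecing the relations together gives one ordering: w < r < p < v < n < t < s < q < k < h < u < m.
Counting 7 from the largest end gives t.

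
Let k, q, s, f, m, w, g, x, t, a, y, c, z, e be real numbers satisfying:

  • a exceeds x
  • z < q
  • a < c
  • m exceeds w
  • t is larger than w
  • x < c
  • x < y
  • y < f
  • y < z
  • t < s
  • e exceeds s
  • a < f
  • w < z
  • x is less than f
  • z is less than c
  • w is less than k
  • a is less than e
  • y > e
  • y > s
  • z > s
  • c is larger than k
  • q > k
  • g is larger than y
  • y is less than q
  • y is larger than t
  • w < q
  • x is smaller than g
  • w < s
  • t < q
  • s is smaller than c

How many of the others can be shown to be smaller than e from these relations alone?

Directly below e: s, a.
One step further: x, w, t (5 so far).
No other element is forced below e by the given relations, so the count is 5.

5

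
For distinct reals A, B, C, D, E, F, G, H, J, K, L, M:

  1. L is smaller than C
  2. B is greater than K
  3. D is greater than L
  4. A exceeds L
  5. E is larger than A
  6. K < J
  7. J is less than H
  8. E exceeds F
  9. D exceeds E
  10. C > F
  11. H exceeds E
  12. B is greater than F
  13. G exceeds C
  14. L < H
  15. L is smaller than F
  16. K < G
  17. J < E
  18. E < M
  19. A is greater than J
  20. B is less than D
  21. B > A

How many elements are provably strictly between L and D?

4

The relations place L below D. An element lies strictly between them when it is forced above L and also forced below D.
Above L: {A, F, E, B, C, H, M, G}. Below D: {K, J, A, F, E, B}.
Intersection: {A, F, E, B} — 4.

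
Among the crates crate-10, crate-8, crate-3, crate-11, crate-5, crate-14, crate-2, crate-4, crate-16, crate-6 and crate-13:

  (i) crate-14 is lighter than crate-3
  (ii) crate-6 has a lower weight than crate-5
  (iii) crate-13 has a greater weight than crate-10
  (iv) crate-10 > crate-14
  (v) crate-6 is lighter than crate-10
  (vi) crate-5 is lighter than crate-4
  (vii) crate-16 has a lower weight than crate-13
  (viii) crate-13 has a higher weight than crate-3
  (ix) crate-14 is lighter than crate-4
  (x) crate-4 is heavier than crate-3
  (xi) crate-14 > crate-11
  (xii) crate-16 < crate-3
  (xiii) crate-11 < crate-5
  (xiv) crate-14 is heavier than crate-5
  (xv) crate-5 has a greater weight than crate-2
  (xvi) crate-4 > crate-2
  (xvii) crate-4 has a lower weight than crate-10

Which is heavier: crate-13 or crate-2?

Following the relations from crate-2: crate-2 < crate-5 < crate-14 < crate-3 < crate-4 < crate-10 < crate-13.
So crate-2 < crate-13; crate-13 is the heavier of the two.

crate-13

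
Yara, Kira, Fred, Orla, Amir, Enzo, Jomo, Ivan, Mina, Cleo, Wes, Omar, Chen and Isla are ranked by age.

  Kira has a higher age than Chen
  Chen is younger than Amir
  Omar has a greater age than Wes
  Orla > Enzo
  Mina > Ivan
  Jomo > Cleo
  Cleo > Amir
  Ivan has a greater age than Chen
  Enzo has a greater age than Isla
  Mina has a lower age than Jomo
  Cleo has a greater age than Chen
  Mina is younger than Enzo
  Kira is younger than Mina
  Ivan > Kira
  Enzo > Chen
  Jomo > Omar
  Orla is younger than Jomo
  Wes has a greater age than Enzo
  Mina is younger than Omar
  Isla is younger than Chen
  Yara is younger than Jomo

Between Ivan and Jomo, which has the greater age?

Link the given pairs in sequence: Ivan < Mina; Mina < Enzo; Enzo < Wes; Wes < Omar; Omar < Jomo.
Chaining these gives Ivan < Mina < Enzo < Wes < Omar < Jomo.
So Ivan < Jomo; Jomo is the older of the two.

Jomo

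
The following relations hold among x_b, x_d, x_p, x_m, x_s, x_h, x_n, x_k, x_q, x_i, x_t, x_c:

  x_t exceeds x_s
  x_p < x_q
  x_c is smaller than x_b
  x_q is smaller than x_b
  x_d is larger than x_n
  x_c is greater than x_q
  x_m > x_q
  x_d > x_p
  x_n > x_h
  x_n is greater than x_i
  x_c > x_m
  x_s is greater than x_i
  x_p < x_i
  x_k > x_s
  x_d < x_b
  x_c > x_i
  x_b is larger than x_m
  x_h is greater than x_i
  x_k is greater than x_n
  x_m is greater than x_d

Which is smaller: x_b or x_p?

x_p

Following the relations from x_p: x_p < x_i < x_h < x_n < x_d < x_m < x_c < x_b.
So x_p < x_b; x_p is the smaller of the two.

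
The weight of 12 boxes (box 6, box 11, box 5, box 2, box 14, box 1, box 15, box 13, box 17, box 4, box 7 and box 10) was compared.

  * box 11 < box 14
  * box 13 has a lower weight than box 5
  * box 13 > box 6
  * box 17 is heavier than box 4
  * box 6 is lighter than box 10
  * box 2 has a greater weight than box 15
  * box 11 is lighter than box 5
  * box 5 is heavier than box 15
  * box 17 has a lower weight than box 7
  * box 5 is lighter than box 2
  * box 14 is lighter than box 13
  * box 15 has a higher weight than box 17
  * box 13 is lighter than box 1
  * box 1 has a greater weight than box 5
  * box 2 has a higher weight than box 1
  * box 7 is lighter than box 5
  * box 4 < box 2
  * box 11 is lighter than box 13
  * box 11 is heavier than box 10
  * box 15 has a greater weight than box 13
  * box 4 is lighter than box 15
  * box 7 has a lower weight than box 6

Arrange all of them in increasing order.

box 4 < box 17 < box 7 < box 6 < box 10 < box 11 < box 14 < box 13 < box 15 < box 5 < box 1 < box 2

The consecutive links are each given: box 4 < box 17; box 17 < box 7; box 7 < box 6; box 6 < box 10; box 10 < box 11; box 11 < box 14; box 14 < box 13; box 13 < box 15; box 15 < box 5; box 5 < box 1; box 1 < box 2.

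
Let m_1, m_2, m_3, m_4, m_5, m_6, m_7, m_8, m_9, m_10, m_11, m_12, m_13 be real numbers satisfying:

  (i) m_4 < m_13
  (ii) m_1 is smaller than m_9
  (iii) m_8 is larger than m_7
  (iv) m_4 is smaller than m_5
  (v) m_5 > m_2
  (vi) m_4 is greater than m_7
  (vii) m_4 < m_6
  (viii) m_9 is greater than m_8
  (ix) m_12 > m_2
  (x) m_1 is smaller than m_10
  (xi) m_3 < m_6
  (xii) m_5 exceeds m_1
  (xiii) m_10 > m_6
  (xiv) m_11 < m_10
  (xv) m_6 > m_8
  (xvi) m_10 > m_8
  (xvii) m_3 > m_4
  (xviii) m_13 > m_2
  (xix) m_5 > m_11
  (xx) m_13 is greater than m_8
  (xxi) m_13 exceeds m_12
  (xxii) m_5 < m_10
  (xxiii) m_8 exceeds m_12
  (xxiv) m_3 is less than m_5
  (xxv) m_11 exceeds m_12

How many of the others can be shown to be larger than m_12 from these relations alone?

Directly above m_12: m_11, m_8, m_13.
One step further: m_6, m_9, m_5, m_10 (7 so far).
No other element is forced above m_12 by the given relations, so the count is 7.

7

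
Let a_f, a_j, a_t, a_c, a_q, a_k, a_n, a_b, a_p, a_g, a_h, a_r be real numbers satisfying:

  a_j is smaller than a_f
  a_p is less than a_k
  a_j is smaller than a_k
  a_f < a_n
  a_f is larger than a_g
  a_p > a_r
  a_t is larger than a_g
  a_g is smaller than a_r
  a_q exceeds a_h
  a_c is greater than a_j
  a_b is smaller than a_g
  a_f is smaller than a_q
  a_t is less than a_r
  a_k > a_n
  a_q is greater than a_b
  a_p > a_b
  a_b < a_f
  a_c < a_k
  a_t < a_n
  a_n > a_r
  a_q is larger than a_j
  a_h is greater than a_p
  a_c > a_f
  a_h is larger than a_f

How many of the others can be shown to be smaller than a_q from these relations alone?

The elements the relations force below a_q are a_j, a_b, a_g, a_f, a_t, a_r, a_p, a_h — no chain reaches any other.
That is 8.

8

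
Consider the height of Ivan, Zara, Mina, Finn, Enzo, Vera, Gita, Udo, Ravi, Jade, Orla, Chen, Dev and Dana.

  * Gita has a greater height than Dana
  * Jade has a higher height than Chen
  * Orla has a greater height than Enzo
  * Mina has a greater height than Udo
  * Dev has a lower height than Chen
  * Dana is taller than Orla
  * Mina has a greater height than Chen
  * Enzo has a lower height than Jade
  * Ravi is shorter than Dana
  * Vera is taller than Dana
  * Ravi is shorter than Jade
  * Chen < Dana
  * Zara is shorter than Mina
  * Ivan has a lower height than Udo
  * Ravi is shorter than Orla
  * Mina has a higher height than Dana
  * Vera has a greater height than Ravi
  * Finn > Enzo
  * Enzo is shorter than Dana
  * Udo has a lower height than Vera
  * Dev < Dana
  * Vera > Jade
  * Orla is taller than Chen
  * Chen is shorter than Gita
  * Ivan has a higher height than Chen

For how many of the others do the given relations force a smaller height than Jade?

The elements the relations force below Jade are Enzo, Ravi, Dev, Chen — no chain reaches any other.
That is 4.

4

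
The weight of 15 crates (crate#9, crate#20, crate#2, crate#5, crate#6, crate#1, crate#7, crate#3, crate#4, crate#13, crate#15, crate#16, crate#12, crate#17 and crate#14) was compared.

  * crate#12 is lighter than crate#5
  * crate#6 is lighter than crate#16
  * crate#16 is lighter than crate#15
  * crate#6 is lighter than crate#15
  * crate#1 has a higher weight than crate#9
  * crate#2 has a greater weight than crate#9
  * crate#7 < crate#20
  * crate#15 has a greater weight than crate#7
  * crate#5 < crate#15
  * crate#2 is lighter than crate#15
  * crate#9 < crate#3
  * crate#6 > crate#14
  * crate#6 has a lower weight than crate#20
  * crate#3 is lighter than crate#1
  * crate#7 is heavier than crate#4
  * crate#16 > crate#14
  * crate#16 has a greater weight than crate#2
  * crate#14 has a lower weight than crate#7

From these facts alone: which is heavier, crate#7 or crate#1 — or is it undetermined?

Following every chain through crate#7: above crate#7 we get crate#20, crate#15; below crate#7 we get crate#14, crate#4.
crate#1 is not reached, and no chain runs the other way from crate#1 to crate#7.
So the given relations leave the order of crate#7 and crate#1 undetermined.

undetermined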